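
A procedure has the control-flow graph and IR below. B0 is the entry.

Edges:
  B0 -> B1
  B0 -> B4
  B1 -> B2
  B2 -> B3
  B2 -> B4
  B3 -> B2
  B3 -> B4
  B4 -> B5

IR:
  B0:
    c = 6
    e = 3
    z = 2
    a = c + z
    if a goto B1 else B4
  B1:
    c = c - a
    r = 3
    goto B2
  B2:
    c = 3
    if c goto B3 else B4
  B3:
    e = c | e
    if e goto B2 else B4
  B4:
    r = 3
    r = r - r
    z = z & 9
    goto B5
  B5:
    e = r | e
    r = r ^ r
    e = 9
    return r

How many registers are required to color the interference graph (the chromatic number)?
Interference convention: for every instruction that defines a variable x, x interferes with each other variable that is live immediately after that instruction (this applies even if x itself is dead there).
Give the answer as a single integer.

Answer: 4

Working:
Block summaries:
  B0: {a,c,e,z} / ∅
  B1: {c,r} / {a,c}
  B2: {c} / ∅
  B3: {e} / {c,e}
  B4: {r,z} / {z}
  B5: {e,r} / {e,r}

Backward fixpoint:
  B0 li=∅ lo={a,c,e,z}
  B1 li={a,c,e,z} lo={e,z}
  B2 li={e,z} lo={c,e,z}
  B3 li={c,e,z} lo={e,z}
  B4 li={e,z} lo={e,r}
  B5 li={e,r} lo=∅

Interference:
  a: {c,e,z}
  c: {a,e,z}
  e: {a,c,r,z}
  r: {e,z}
  z: {a,c,e,r}

Registers:
  {a,c,e,z} pairwise interfere (4-clique) ⇒ χ ≥ 4
  4-colouring: R0={e}  R1={z}  R2={a,r}  R3={c}
  χ = 4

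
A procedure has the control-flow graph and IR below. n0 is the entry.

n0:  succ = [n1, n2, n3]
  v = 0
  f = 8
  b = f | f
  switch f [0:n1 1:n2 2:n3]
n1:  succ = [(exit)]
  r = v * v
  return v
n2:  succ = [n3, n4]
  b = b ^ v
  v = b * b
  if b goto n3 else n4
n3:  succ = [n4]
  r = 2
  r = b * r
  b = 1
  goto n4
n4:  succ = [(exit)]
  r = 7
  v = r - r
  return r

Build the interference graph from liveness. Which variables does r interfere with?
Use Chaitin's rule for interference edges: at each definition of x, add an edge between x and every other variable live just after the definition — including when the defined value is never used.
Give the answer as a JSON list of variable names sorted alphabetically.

Answer: ["b", "v"]

Working:
Block summaries:
  n0: def={b,f,v} ue=∅
  n1: def={r} ue={v}
  n2: def={b,v} ue={b,v}
  n3: def={b,r} ue={b}
  n4: def={r,v} ue=∅

Backward fixpoint:
  n0 li=∅ lo={b,v}
  n1 li={v} lo=∅
  n2 li={b,v} lo={b}
  n3 li={b} lo=∅
  n4 li=∅ lo=∅

Conflict graph:
  b — {f,r,v}
  f — {b,v}
  r — {b,v}
  v — {b,f,r}

N(r) = ["b", "v"]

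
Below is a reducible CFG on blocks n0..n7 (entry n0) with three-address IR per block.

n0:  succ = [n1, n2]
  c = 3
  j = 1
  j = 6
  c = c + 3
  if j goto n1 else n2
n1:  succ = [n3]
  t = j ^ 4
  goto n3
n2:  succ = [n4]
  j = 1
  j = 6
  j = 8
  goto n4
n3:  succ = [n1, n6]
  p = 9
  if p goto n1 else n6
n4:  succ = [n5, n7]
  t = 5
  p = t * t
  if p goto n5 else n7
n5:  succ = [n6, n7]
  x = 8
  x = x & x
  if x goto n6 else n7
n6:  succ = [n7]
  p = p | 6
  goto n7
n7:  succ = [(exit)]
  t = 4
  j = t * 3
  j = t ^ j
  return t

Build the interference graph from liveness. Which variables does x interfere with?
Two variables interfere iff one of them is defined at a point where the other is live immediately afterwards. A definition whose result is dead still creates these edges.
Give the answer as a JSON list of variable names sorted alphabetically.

Answer: ["p"]

Derivation:
Per-block:
  n0: def={c,j} ue=∅
  n1: def={t} ue={j}
  n2: def={j} ue=∅
  n3: def={p} ue=∅
  n4: def={p,t} ue=∅
  n5: def={x} ue=∅
  n6: def={p} ue={p}
  n7: def={j,t} ue=∅

Liveness:
  n0 li=∅ lo={j}
  n1 li={j} lo={j}
  n2 li=∅ lo=∅
  n3 li={j} lo={j,p}
  n4 li=∅ lo={p}
  n5 li={p} lo={p}
  n6 li={p} lo=∅
  n7 li=∅ lo=∅

Interfere edges:
  c — {j}
  j — {c,p,t}
  p — {j,x}
  t — {j}
  x — {p}

N(x) = ["p"]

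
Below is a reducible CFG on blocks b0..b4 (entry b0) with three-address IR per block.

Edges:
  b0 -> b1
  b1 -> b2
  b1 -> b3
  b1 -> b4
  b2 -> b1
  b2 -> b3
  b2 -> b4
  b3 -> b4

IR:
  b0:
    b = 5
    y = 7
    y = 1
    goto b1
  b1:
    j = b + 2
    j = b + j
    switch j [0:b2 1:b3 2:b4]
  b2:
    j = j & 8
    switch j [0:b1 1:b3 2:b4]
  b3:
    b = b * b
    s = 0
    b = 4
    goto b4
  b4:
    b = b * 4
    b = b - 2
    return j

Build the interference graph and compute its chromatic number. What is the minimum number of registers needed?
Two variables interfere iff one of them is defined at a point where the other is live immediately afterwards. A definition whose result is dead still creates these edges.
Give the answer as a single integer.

Per-block:
  b0: {b,y} / ∅
  b1: {j} / {b}
  b2: {j} / {j}
  b3: {b,s} / {b}
  b4: {b} / {b,j}

Backward fixpoint:
  b0 li=∅ lo={b}
  b1 li={b} lo={b,j}
  b2 li={b,j} lo={b,j}
  b3 li={b,j} lo={b,j}
  b4 li={b,j} lo=∅

Interference:
  b: {j,y}
  j: {b,s}
  s: {j}
  y: {b}

Colouring:
  clique {b,j} ⇒ need ≥ 2
  assign b→c0 j→c1 s→c0 y→c1 — no edge inside a register ⇒ χ ≤ 2
  χ = 2

Answer: 2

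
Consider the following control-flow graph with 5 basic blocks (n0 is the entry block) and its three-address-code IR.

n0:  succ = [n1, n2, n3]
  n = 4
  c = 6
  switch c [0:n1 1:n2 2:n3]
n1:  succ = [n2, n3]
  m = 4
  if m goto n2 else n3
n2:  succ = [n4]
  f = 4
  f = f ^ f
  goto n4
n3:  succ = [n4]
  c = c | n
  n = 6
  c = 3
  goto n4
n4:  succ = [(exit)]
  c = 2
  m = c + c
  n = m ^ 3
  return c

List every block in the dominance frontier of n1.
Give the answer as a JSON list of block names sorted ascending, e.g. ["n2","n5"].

Answer: ["n2", "n3"]

Derivation:
idom tree: n1←n0 n2←n0 n3←n0 n4←n0
Dom at joins:
  n2: preds {n0,n1}: {n0} ∩ {n0,n1} = {n0}; idom=n0
  n3: preds {n0,n1}: {n0} ∩ {n0,n1} = {n0}; idom=n0
  n4: preds {n2,n3}: {n0,n2} ∩ {n0,n3} = {n0}; idom=n0

DF derivation:
  n2←n0: walk · to n0
  n2←n1: walk n1 to n0
  n3←n0: walk · to n0
  n3←n1: walk n1 to n0
  n4←n2: walk n2 to n0
  n4←n3: walk n3 to n0
  n0 → ∅
  n1 → {n2,n3}
  n2 → {n4}
  n3 → {n4}
  n4 → ∅

DF(n1) = ["n2", "n3"]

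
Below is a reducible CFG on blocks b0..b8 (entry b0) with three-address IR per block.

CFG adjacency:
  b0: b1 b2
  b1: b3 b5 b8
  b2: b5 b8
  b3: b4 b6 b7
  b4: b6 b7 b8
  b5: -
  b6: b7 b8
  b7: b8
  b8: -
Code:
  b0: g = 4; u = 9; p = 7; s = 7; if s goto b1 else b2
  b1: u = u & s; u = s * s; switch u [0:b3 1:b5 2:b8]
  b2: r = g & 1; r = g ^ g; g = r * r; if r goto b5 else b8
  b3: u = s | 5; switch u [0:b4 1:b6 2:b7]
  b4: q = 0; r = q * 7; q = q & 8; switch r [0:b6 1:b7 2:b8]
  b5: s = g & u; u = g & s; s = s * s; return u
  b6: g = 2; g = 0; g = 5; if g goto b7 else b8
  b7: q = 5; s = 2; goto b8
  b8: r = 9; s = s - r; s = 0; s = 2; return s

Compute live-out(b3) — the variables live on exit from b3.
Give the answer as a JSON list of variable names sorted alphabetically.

Per-block:
  b0: {g,p,s,u} / ∅
  b1: {u} / {s,u}
  b2: {g,r} / {g}
  b3: {u} / {s}
  b4: {q,r} / ∅
  b5: {s,u} / {g,u}
  b6: {g} / ∅
  b7: {q,s} / ∅
  b8: {r,s} / {s}

Backward fixpoint:
  live b0: ∅→{g,s,u}
  live b1: {g,s,u}→{g,s,u}
  live b2: {g,s,u}→{g,s,u}
  live b3: {s}→{s}
  live b4: {s}→{s}
  live b5: {g,u}→∅
  live b6: {s}→{s}
  live b7: ∅→{s}
  live b8: {s}→∅

live-out(b3) = ["s"]

Answer: ["s"]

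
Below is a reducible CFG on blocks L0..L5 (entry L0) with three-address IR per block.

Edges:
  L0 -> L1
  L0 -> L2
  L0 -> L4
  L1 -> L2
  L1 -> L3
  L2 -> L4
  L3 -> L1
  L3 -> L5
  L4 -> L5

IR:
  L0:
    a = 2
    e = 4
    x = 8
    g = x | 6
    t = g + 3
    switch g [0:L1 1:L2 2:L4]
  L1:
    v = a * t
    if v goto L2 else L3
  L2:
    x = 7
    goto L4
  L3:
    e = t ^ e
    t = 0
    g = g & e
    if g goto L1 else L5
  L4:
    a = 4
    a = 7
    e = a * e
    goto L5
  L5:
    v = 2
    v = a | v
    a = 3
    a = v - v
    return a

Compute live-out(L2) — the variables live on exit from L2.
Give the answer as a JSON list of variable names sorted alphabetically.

Answer: ["e"]

Working:
Block summaries:
  L0: def={a,e,g,t,x} ue=∅
  L1: def={v} ue={a,t}
  L2: def={x} ue=∅
  L3: def={e,g,t} ue={e,g,t}
  L4: def={a,e} ue={e}
  L5: def={a,v} ue={a}

Liveness:
  L0: in=∅ out={a,e,g,t}
  L1: in={a,e,g,t} out={a,e,g,t}
  L2: in={e} out={e}
  L3: in={a,e,g,t} out={a,e,g,t}
  L4: in={e} out={a}
  L5: in={a} out=∅

live-out(L2) = ["e"]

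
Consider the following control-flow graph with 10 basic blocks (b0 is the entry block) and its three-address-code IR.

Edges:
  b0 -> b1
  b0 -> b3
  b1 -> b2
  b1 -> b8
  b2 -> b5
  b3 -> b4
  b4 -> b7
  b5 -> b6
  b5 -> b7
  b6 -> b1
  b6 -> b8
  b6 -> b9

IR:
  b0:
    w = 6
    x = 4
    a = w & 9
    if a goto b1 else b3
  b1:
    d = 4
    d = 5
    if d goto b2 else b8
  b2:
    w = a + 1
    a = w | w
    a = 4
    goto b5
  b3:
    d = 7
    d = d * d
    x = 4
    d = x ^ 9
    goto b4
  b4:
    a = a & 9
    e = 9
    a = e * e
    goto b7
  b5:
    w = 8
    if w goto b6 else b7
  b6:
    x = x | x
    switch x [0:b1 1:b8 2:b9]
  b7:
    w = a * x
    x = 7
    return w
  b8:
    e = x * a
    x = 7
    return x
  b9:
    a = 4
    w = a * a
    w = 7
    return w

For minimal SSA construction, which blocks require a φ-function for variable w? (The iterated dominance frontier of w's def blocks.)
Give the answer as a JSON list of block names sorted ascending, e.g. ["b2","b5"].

Answer: ["b1", "b7", "b8"]

Derivation:
idom tree: b1←b0 b2←b1 b3←b0 b4←b3 b5←b2 b6←b5 b7←b0 b8←b1 b9←b6
Join-block Dom:
  b1: preds {b0,b6}: {b0} ∩ {b0,b1,b2,b5,b6} = {b0}; idom=b0
  b7: preds {b4,b5}: {b0,b3,b4} ∩ {b0,b1,b2,b5} = {b0}; idom=b0
  b8: preds {b1,b6}: {b0,b1} ∩ {b0,b1,b2,b5,b6} = {b0,b1}; idom=b1

DF derivation:
  b1←b0: walk · to b0
  b1←b6: walk b6→b5→b2→b1 to b0
  b7←b4: walk b4→b3 to b0
  b7←b5: walk b5→b2→b1 to b0
  b8←b1: walk · to b1
  b8←b6: walk b6→b5→b2 to b1
  DF(b0)=∅
  DF(b1)={b1,b7}
  DF(b2)={b1,b7,b8}
  DF(b3)={b7}
  DF(b4)={b7}
  DF(b5)={b1,b7,b8}
  DF(b6)={b1,b8}
  DF(b7)=∅
  DF(b8)=∅
  DF(b9)=∅

φ for w: defs {b0,b2,b5,b7,b9}
  DF⁺ = {b1,b7,b8}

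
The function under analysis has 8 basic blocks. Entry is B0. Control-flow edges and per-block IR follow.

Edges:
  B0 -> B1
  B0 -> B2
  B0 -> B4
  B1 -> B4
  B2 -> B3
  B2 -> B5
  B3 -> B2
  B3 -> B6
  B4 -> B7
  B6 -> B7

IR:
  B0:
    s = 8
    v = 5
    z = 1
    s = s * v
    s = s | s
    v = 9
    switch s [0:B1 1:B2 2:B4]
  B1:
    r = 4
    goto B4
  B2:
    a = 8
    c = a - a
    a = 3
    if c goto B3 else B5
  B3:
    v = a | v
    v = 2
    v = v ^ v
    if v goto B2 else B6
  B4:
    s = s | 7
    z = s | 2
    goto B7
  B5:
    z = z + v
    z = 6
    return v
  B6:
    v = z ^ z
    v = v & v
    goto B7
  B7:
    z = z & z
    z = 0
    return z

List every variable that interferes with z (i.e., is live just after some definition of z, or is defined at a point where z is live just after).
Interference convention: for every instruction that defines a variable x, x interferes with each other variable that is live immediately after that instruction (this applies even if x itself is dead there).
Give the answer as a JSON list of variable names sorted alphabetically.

Per-block:
  B0: def={s,v,z} ue=∅
  B1: def={r} ue=∅
  B2: def={a,c} ue=∅
  B3: def={v} ue={a,v}
  B4: def={s,z} ue={s}
  B5: def={z} ue={v,z}
  B6: def={v} ue={z}
  B7: def={z} ue={z}

Liveness:
  live B0: ∅→{s,v,z}
  live B1: {s}→{s}
  live B2: {v,z}→{a,v,z}
  live B3: {a,v,z}→{v,z}
  live B4: {s}→{z}
  live B5: {v,z}→∅
  live B6: {z}→{z}
  live B7: {z}→∅

Interference:
  a↔{c,v,z}
  c↔{a,v,z}
  r↔{s}
  s↔{r,v,z}
  v↔{a,c,s,z}
  z↔{a,c,s,v}

N(z) = ["a", "c", "s", "v"]

Answer: ["a", "c", "s", "v"]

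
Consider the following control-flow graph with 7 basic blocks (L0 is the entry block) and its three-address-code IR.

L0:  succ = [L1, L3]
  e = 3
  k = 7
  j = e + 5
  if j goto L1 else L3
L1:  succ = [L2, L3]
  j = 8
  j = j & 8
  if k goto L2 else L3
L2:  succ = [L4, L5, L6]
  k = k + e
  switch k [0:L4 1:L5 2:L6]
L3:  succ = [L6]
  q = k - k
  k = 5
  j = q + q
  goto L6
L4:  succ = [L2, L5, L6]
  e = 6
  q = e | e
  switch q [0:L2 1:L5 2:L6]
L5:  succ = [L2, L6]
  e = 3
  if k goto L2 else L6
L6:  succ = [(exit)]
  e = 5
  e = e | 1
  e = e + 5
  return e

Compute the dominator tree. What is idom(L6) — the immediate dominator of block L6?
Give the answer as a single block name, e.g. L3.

idom tree: L1←L0 L2←L1 L3←L0 L4←L2 L5←L2 L6←L0
Join-block Dom:
  L2: preds {L1,L4,L5}: {L0,L1} ∩ {L0,L1,L2,L4} ∩ {L0,L1,L2,L5} = {L0,L1}; idom=L1
  L3: preds {L0,L1}: {L0} ∩ {L0,L1} = {L0}; idom=L0
  L5: preds {L2,L4}: {L0,L1,L2} ∩ {L0,L1,L2,L4} = {L0,L1,L2}; idom=L2
  L6: preds {L2,L3,L4,L5}: {L0,L1,L2} ∩ {L0,L3} ∩ {L0,L1,L2,L4} ∩ {L0,L1,L2,L5} = {L0}; idom=L0

idom(L6) = L0

Answer: L0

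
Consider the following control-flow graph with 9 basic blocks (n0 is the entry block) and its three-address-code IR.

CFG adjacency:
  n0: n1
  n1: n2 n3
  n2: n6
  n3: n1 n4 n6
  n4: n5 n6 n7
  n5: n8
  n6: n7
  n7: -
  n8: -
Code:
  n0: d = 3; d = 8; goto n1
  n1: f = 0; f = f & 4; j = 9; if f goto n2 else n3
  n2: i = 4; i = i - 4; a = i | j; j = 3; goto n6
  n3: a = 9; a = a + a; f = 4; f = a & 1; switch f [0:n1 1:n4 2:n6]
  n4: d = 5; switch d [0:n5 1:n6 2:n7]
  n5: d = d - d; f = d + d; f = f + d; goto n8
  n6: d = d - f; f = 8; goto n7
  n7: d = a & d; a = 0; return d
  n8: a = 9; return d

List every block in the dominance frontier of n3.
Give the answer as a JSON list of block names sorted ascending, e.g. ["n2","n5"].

Answer: ["n1", "n6", "n7"]

Analysis:
idom tree: n1←n0 n2←n1 n3←n1 n4←n3 n5←n4 n6←n1 n7←n1 n8←n5
Join-block Dom:
  n1: preds {n0,n3}: {n0} ∩ {n0,n1,n3} = {n0}; idom=n0
  n6: preds {n2,n3,n4}: {n0,n1,n2} ∩ {n0,n1,n3} ∩ {n0,n1,n3,n4} = {n0,n1}; idom=n1
  n7: preds {n4,n6}: {n0,n1,n3,n4} ∩ {n0,n1,n6} = {n0,n1}; idom=n1

DF derivation:
  join n1 pred n0: · stop@n0
  join n1 pred n3: n3→n1 stop@n0
  join n6 pred n2: n2 stop@n1
  join n6 pred n3: n3 stop@n1
  join n6 pred n4: n4→n3 stop@n1
  join n7 pred n4: n4→n3 stop@n1
  join n7 pred n6: n6 stop@n1
  n0: DF=∅
  n1: DF={n1}
  n2: DF={n6}
  n3: DF={n1,n6,n7}
  n4: DF={n6,n7}
  n5: DF=∅
  n6: DF={n7}
  n7: DF=∅
  n8: DF=∅

DF(n3) = ["n1", "n6", "n7"]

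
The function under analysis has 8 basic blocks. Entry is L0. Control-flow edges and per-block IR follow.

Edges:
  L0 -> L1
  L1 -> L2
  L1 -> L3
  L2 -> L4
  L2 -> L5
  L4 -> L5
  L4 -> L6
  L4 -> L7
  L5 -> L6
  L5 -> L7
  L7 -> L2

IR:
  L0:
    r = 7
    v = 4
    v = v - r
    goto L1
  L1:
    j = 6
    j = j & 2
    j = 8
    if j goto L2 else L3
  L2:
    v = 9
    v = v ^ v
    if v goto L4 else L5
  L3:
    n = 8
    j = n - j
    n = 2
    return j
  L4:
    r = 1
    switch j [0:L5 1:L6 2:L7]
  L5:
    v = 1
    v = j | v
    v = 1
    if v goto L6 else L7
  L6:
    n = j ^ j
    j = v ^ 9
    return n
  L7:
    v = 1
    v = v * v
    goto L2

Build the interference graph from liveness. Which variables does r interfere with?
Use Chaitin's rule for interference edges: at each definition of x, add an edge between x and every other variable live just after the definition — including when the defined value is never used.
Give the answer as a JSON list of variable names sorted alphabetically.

Answer: ["j", "v"]

Working:
Per-block:
  L0: def={r,v} ue=∅
  L1: def={j} ue=∅
  L2: def={v} ue=∅
  L3: def={j,n} ue={j}
  L4: def={r} ue={j}
  L5: def={v} ue={j}
  L6: def={j,n} ue={j,v}
  L7: def={v} ue=∅

Backward fixpoint:
  L0: in=∅ out=∅
  L1: in=∅ out={j}
  L2: in={j} out={j,v}
  L3: in={j} out=∅
  L4: in={j,v} out={j,v}
  L5: in={j} out={j,v}
  L6: in={j,v} out=∅
  L7: in={j} out={j}

Interfere edges:
  j: {n,r,v}
  n: {j,v}
  r: {j,v}
  v: {j,n,r}

N(r) = ["j", "v"]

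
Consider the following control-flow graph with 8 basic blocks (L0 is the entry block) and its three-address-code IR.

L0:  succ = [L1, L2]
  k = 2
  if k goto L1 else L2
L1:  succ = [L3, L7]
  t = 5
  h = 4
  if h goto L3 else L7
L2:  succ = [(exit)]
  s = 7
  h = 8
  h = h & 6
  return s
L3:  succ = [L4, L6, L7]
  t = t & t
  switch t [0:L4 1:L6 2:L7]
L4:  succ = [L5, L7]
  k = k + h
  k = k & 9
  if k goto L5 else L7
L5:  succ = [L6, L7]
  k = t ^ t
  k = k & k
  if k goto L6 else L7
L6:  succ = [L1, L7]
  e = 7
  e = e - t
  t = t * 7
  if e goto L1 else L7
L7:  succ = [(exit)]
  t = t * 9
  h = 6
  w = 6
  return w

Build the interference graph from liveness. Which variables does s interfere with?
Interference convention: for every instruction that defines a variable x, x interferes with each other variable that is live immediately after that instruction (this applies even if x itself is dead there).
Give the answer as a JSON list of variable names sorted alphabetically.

Answer: ["h"]

Analysis:
Per-block:
  L0 def {k} use ∅
  L1 def {h,t} use ∅
  L2 def {h,s} use ∅
  L3 def {t} use {t}
  L4 def {k} use {h,k}
  L5 def {k} use {t}
  L6 def {e,t} use {t}
  L7 def {h,t,w} use {t}

Backward fixpoint:
  L0 li=∅ lo={k}
  L1 li={k} lo={h,k,t}
  L2 li=∅ lo=∅
  L3 li={h,k,t} lo={h,k,t}
  L4 li={h,k,t} lo={t}
  L5 li={t} lo={k,t}
  L6 li={k,t} lo={k,t}
  L7 li={t} lo=∅

Interference:
  e: {k,t}
  h: {k,s,t}
  k: {e,h,t}
  s: {h}
  t: {e,h,k}
  w: ∅

N(s) = ["h"]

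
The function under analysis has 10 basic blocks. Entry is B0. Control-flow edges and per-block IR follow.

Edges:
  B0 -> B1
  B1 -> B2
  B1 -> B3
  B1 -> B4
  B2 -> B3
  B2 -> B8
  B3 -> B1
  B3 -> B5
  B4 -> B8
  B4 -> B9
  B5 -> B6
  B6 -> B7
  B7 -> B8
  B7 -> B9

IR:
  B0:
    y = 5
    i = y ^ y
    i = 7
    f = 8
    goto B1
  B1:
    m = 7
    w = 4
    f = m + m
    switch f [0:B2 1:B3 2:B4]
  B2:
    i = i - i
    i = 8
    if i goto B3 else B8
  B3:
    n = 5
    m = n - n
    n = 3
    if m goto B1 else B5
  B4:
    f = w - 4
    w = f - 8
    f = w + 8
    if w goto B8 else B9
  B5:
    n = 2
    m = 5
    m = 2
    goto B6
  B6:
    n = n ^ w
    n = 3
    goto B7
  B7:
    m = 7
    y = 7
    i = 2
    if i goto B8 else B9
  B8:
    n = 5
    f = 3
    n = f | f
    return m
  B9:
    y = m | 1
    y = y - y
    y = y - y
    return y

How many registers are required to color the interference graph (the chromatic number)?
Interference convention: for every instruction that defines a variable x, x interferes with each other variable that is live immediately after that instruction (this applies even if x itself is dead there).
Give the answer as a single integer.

def/use:
  B0: def={f,i,y} ue=∅
  B1: def={f,m,w} ue=∅
  B2: def={i} ue={i}
  B3: def={m,n} ue=∅
  B4: def={f,w} ue={w}
  B5: def={m,n} ue=∅
  B6: def={n} ue={n,w}
  B7: def={i,m,y} ue=∅
  B8: def={f,n} ue={m}
  B9: def={y} ue={m}

Liveness:
  B0 li=∅ lo={i}
  B1 li={i} lo={i,m,w}
  B2 li={i,m,w} lo={i,m,w}
  B3 li={i,w} lo={i,w}
  B4 li={m,w} lo={m}
  B5 li={w} lo={n,w}
  B6 li={n,w} lo=∅
  B7 li=∅ lo={m}
  B8 li={m} lo=∅
  B9 li={m} lo=∅

Conflict graph:
  f: {i,m,w}
  i: {f,m,n,w}
  m: {f,i,n,w,y}
  n: {i,m,w}
  w: {f,i,m,n}
  y: {m}

Registers:
  clique {f,i,m,w} ⇒ need ≥ 4
  4-colouring: R0={m}  R1={i,y}  R2={w}  R3={f,n}
  χ = 4

Answer: 4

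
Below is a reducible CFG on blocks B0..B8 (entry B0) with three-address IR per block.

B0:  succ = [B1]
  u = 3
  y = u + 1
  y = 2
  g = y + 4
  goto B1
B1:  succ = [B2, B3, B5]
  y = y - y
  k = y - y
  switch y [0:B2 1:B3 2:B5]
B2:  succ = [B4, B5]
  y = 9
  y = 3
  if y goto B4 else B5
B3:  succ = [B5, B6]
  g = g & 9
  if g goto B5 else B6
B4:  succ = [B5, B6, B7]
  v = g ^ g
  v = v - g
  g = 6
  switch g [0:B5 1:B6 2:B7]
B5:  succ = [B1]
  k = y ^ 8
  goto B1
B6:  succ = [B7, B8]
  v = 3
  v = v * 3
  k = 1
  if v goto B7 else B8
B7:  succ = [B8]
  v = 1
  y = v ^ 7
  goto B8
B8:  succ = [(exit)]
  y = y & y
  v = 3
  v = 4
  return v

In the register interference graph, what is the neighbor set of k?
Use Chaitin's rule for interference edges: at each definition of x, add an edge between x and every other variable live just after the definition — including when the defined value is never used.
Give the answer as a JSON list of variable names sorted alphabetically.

Answer: ["g", "v", "y"]

Analysis:
Block summaries:
  B0: def={g,u,y} ue=∅
  B1: def={k,y} ue={y}
  B2: def={y} ue=∅
  B3: def={g} ue={g}
  B4: def={g,v} ue={g}
  B5: def={k} ue={y}
  B6: def={k,v} ue=∅
  B7: def={v,y} ue=∅
  B8: def={v,y} ue={y}

Live sets:
  B0: in=∅ out={g,y}
  B1: in={g,y} out={g,y}
  B2: in={g} out={g,y}
  B3: in={g,y} out={g,y}
  B4: in={g,y} out={g,y}
  B5: in={g,y} out={g,y}
  B6: in={y} out={y}
  B7: in=∅ out={y}
  B8: in={y} out=∅

Interference:
  g — {k,v,y}
  k — {g,v,y}
  u — ∅
  v — {g,k,y}
  y — {g,k,v}

N(k) = ["g", "v", "y"]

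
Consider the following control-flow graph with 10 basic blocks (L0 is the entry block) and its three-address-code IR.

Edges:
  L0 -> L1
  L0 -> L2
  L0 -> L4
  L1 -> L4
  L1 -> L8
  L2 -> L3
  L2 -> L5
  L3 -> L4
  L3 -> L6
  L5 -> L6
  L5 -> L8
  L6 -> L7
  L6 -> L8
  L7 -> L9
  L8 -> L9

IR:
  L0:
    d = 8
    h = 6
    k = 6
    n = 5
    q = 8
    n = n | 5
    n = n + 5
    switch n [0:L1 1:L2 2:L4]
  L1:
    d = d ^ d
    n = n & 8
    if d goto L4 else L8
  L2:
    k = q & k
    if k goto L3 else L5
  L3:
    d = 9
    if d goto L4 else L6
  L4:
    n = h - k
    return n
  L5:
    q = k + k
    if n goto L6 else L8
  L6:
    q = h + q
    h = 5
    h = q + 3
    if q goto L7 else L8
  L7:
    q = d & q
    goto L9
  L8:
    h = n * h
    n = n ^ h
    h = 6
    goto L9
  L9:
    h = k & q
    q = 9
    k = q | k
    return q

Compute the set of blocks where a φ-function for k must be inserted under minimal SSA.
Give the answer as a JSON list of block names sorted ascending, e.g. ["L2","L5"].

Answer: ["L4", "L8", "L9"]

Working:
idom tree: L1←L0 L2←L0 L3←L2 L4←L0 L5←L2 L6←L2 L7←L6 L8←L0 L9←L0
Dom∩ at merges:
  L4: preds {L0,L1,L3}: {L0} ∩ {L0,L1} ∩ {L0,L2,L3} = {L0}; idom=L0
  L6: preds {L3,L5}: {L0,L2,L3} ∩ {L0,L2,L5} = {L0,L2}; idom=L2
  L8: preds {L1,L5,L6}: {L0,L1} ∩ {L0,L2,L5} ∩ {L0,L2,L6} = {L0}; idom=L0
  L9: preds {L7,L8}: {L0,L2,L6,L7} ∩ {L0,L8} = {L0}; idom=L0

DF walk-up:
  join L4 pred L0: · stop@L0
  join L4 pred L1: L1 stop@L0
  join L4 pred L3: L3→L2 stop@L0
  join L6 pred L3: L3 stop@L2
  join L6 pred L5: L5 stop@L2
  join L8 pred L1: L1 stop@L0
  join L8 pred L5: L5→L2 stop@L0
  join L8 pred L6: L6→L2 stop@L0
  join L9 pred L7: L7→L6→L2 stop@L0
  join L9 pred L8: L8 stop@L0
  L0: DF=∅
  L1: DF={L4,L8}
  L2: DF={L4,L8,L9}
  L3: DF={L4,L6}
  L4: DF=∅
  L5: DF={L6,L8}
  L6: DF={L8,L9}
  L7: DF={L9}
  L8: DF={L9}
  L9: DF=∅

φ for k: defs {L0,L2,L9}
  DF⁺ = {L4,L8,L9}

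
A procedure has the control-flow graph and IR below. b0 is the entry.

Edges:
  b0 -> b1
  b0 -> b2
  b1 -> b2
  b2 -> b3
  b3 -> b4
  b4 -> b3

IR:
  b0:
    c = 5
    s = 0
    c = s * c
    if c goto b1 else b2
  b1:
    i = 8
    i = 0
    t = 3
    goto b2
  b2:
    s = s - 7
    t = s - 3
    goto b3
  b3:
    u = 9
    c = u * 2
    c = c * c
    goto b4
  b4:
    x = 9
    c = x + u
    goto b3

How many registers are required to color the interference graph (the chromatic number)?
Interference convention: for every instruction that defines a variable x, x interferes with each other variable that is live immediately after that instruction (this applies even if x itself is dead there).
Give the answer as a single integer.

Answer: 2

Working:
Block summaries:
  b0: def={c,s} ue=∅
  b1: def={i,t} ue=∅
  b2: def={s,t} ue={s}
  b3: def={c,u} ue=∅
  b4: def={c,x} ue={u}

Liveness:
  b0: in=∅ out={s}
  b1: in={s} out={s}
  b2: in={s} out=∅
  b3: in=∅ out={u}
  b4: in={u} out=∅

Interference:
  c↔{s,u}
  i↔{s}
  s↔{c,i,t}
  t↔{s}
  u↔{c,x}
  x↔{u}

Colouring:
  lower bound: {c,s} mutually conflict ⇒ χ ≥ 2
  2-colouring: r0={s,u}  r1={c,i,t,x}
  χ = 2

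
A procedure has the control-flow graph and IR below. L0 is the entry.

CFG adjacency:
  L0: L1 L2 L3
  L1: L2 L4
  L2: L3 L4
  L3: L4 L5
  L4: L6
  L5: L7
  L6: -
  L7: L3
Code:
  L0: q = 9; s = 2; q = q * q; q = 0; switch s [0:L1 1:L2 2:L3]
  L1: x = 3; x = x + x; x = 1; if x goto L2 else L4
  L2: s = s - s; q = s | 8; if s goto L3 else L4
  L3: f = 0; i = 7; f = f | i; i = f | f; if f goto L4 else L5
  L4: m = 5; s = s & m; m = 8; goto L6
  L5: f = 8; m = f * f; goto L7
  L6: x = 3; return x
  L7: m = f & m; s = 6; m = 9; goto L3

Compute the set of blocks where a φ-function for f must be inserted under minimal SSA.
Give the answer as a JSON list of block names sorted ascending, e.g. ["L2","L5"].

Answer: ["L3", "L4"]

Working:
idom tree: L1←L0 L2←L0 L3←L0 L4←L0 L5←L3 L6←L4 L7←L5
Dom at joins:
  L2: preds {L0,L1}: {L0} ∩ {L0,L1} = {L0}; idom=L0
  L3: preds {L0,L2,L7}: {L0} ∩ {L0,L2} ∩ {L0,L3,L5,L7} = {L0}; idom=L0
  L4: preds {L1,L2,L3}: {L0,L1} ∩ {L0,L2} ∩ {L0,L3} = {L0}; idom=L0

DF walk-up:
  join L2 pred L0: · stop@L0
  join L2 pred L1: L1 stop@L0
  join L3 pred L0: · stop@L0
  join L3 pred L2: L2 stop@L0
  join L3 pred L7: L7→L5→L3 stop@L0
  join L4 pred L1: L1 stop@L0
  join L4 pred L2: L2 stop@L0
  join L4 pred L3: L3 stop@L0
  DF(L0)=∅
  DF(L1)={L2,L4}
  DF(L2)={L3,L4}
  DF(L3)={L3,L4}
  DF(L4)=∅
  DF(L5)={L3}
  DF(L6)=∅
  DF(L7)={L3}

φ for f: defs {L3,L5}
  DF⁺ = {L3,L4}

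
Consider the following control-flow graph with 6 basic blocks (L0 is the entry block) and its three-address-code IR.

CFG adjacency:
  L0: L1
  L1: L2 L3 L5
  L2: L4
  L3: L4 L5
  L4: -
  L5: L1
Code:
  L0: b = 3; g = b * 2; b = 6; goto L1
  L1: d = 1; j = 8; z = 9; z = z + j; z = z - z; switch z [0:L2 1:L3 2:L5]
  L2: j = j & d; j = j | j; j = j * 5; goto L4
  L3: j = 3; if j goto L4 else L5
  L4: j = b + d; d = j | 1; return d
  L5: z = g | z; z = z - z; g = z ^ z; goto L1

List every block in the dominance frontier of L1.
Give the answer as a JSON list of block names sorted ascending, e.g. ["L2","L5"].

idom tree: L1←L0 L2←L1 L3←L1 L4←L1 L5←L1
Dom∩ at merges:
  L1: preds {L0,L5}: {L0} ∩ {L0,L1,L5} = {L0}; idom=L0
  L4: preds {L2,L3}: {L0,L1,L2} ∩ {L0,L1,L3} = {L0,L1}; idom=L1
  L5: preds {L1,L3}: {L0,L1} ∩ {L0,L1,L3} = {L0,L1}; idom=L1

DF walk-up:
  join L1 pred L0: · stop@L0
  join L1 pred L5: L5→L1 stop@L0
  join L4 pred L2: L2 stop@L1
  join L4 pred L3: L3 stop@L1
  join L5 pred L1: · stop@L1
  join L5 pred L3: L3 stop@L1
  L0: DF=∅
  L1: DF={L1}
  L2: DF={L4}
  L3: DF={L4,L5}
  L4: DF=∅
  L5: DF={L1}

DF(L1) = ["L1"]

Answer: ["L1"]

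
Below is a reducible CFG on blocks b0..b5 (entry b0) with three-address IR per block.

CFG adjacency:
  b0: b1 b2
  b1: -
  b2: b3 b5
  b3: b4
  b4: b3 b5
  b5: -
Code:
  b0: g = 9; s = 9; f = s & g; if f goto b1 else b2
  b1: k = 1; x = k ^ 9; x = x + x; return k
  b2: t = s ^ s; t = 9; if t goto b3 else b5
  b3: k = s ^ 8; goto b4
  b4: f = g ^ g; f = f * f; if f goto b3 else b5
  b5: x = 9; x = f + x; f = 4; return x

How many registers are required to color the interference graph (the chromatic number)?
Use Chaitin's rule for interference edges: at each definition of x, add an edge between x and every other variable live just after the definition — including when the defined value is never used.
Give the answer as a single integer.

Answer: 4

Working:
def/use:
  b0: def={f,g,s} ue=∅
  b1: def={k,x} ue=∅
  b2: def={t} ue={s}
  b3: def={k} ue={s}
  b4: def={f} ue={g}
  b5: def={f,x} ue={f}

Backward fixpoint:
  b0 li=∅ lo={f,g,s}
  b1 li=∅ lo=∅
  b2 li={f,g,s} lo={f,g,s}
  b3 li={g,s} lo={g,s}
  b4 li={g,s} lo={f,g,s}
  b5 li={f} lo=∅

Interfere edges:
  f↔{g,s,t,x}
  g↔{f,k,s,t}
  k↔{g,s,x}
  s↔{f,g,k,t}
  t↔{f,g,s}
  x↔{f,k}

Chromatic number:
  {f,g,s,t} pairwise interfere (4-clique) ⇒ χ ≥ 4
  assign f→c0 g→c1 k→c0 s→c2 t→c3 x→c1 — no edge inside a register ⇒ χ ≤ 4
  χ = 4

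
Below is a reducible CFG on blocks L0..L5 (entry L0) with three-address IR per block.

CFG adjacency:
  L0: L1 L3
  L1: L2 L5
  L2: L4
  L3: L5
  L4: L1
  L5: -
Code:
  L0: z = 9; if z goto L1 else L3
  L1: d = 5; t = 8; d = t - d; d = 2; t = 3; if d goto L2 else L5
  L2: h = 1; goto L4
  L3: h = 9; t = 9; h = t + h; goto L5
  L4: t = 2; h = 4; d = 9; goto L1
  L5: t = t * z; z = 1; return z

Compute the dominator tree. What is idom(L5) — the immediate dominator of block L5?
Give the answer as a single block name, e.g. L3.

Answer: L0

Analysis:
idom tree: L1←L0 L2←L1 L3←L0 L4←L2 L5←L0
Dom at joins:
  L1: preds {L0,L4}: {L0} ∩ {L0,L1,L2,L4} = {L0}; idom=L0
  L5: preds {L1,L3}: {L0,L1} ∩ {L0,L3} = {L0}; idom=L0

idom(L5) = L0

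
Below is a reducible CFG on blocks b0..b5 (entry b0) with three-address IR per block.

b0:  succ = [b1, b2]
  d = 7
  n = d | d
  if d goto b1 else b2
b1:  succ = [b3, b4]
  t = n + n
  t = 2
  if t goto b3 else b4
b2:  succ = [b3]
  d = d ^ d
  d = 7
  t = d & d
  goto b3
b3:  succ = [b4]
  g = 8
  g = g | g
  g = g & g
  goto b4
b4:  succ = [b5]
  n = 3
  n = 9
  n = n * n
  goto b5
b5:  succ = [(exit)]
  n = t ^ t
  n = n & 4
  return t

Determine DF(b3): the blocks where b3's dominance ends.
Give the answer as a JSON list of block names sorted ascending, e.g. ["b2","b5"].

idom tree: b1←b0 b2←b0 b3←b0 b4←b0 b5←b4
Join-block Dom:
  b3: preds {b1,b2}: {b0,b1} ∩ {b0,b2} = {b0}; idom=b0
  b4: preds {b1,b3}: {b0,b1} ∩ {b0,b3} = {b0}; idom=b0

DF walk-up:
  join b3 pred b1: b1 stop@b0
  join b3 pred b2: b2 stop@b0
  join b4 pred b1: b1 stop@b0
  join b4 pred b3: b3 stop@b0
  b0 → ∅
  b1 → {b3,b4}
  b2 → {b3}
  b3 → {b4}
  b4 → ∅
  b5 → ∅

DF(b3) = ["b4"]

Answer: ["b4"]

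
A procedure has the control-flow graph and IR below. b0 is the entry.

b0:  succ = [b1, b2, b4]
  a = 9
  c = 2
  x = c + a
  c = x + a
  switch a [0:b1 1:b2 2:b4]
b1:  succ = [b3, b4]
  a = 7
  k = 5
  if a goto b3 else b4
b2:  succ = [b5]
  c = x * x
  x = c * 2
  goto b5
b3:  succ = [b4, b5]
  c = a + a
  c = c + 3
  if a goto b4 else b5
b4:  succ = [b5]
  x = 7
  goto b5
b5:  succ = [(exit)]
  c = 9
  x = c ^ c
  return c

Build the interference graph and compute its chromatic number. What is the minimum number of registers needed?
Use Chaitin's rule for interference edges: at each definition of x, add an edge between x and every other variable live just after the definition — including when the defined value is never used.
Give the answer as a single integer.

def/use:
  b0: {a,c,x} / ∅
  b1: {a,k} / ∅
  b2: {c,x} / {x}
  b3: {c} / {a}
  b4: {x} / ∅
  b5: {c,x} / ∅

Backward fixpoint:
  b0: in=∅ out={x}
  b1: in=∅ out={a}
  b2: in={x} out=∅
  b3: in={a} out=∅
  b4: in=∅ out=∅
  b5: in=∅ out=∅

Conflict graph:
  a↔{c,k,x}
  c↔{a,x}
  k↔{a}
  x↔{a,c}

Colouring:
  {a,c,x} pairwise interfere (3-clique) ⇒ χ ≥ 3
  3-colouring: r0={a}  r1={c,k}  r2={x}
  χ = 3

Answer: 3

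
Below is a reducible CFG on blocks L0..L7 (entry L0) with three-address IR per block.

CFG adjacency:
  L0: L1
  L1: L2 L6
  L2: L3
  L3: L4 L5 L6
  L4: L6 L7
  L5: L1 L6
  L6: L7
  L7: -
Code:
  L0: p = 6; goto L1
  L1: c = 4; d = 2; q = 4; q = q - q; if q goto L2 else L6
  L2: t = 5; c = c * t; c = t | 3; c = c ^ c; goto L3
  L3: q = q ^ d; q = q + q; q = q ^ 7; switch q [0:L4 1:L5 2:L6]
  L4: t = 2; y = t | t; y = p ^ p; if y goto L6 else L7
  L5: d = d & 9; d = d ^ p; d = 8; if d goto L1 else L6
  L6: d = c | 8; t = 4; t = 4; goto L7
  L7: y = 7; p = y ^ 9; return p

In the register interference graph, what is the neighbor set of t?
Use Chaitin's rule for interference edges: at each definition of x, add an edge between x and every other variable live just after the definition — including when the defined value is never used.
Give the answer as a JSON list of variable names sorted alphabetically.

Answer: ["c", "d", "p", "q"]

Derivation:
def/use:
  L0 def {p} use ∅
  L1 def {c,d,q} use ∅
  L2 def {c,t} use {c}
  L3 def {q} use {d,q}
  L4 def {t,y} use {p}
  L5 def {d} use {d,p}
  L6 def {d,t} use {c}
  L7 def {p,y} use ∅

Live sets:
  L0 li=∅ lo={p}
  L1 li={p} lo={c,d,p,q}
  L2 li={c,d,p,q} lo={c,d,p,q}
  L3 li={c,d,p,q} lo={c,d,p}
  L4 li={c,p} lo={c}
  L5 li={c,d,p} lo={c,p}
  L6 li={c} lo=∅
  L7 li=∅ lo=∅

Interfere edges:
  c↔{d,p,q,t,y}
  d↔{c,p,q,t}
  p↔{c,d,q,t,y}
  q↔{c,d,p,t}
  t↔{c,d,p,q}
  y↔{c,p}

N(t) = ["c", "d", "p", "q"]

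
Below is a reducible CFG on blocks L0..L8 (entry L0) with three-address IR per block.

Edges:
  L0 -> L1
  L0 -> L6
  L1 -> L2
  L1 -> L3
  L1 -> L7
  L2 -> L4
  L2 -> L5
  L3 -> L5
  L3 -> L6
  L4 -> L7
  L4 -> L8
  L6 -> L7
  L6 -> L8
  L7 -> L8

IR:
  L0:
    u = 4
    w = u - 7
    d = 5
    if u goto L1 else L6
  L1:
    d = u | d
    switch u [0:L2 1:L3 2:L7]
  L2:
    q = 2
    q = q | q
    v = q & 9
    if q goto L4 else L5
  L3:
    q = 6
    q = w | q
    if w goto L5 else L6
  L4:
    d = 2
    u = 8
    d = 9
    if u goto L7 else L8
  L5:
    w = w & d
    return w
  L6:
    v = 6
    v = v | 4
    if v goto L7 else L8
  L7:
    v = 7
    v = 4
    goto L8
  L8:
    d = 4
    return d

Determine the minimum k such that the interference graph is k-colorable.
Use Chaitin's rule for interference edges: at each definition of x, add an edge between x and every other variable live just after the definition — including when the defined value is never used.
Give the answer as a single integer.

Per-block:
  L0: def={d,u,w} ue=∅
  L1: def={d} ue={d,u}
  L2: def={q,v} ue=∅
  L3: def={q} ue={w}
  L4: def={d,u} ue=∅
  L5: def={w} ue={d,w}
  L6: def={v} ue=∅
  L7: def={v} ue=∅
  L8: def={d} ue=∅

Backward fixpoint:
  L0: in=∅ out={d,u,w}
  L1: in={d,u,w} out={d,w}
  L2: in={d,w} out={d,w}
  L3: in={d,w} out={d,w}
  L4: in=∅ out=∅
  L5: in={d,w} out=∅
  L6: in=∅ out=∅
  L7: in=∅ out=∅
  L8: in=∅ out=∅

Conflict graph:
  d — {q,u,v,w}
  q — {d,v,w}
  u — {d,w}
  v — {d,q,w}
  w — {d,q,u,v}

Chromatic number:
  {d,q,v,w} pairwise interfere (4-clique) ⇒ χ ≥ 4
  assign d→R0 q→R2 u→R2 v→R3 w→R1 — no edge inside a register ⇒ χ ≤ 4
  χ = 4

Answer: 4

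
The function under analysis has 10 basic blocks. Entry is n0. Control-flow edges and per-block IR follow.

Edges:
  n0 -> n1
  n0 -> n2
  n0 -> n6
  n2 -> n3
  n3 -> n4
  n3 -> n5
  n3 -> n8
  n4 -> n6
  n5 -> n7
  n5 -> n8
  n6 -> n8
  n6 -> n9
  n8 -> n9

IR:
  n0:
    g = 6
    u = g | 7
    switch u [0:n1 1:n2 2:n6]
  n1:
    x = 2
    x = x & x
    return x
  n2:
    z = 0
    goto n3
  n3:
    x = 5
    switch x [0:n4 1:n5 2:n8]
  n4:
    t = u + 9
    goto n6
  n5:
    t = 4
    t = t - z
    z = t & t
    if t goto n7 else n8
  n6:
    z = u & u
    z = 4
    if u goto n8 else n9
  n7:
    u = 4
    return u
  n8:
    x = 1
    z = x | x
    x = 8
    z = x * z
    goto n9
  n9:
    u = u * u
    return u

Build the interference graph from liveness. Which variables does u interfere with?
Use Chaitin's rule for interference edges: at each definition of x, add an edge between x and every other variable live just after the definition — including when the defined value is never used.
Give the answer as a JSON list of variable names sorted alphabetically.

Answer: ["t", "x", "z"]

Analysis:
Per-block:
  n0: {g,u} / ∅
  n1: {x} / ∅
  n2: {z} / ∅
  n3: {x} / ∅
  n4: {t} / {u}
  n5: {t,z} / {z}
  n6: {z} / {u}
  n7: {u} / ∅
  n8: {x,z} / ∅
  n9: {u} / {u}

Live sets:
  n0 li=∅ lo={u}
  n1 li=∅ lo=∅
  n2 li={u} lo={u,z}
  n3 li={u,z} lo={u,z}
  n4 li={u} lo={u}
  n5 li={u,z} lo={u}
  n6 li={u} lo={u}
  n7 li=∅ lo=∅
  n8 li={u} lo={u}
  n9 li={u} lo=∅

Interfere edges:
  g↔∅
  t↔{u,z}
  u↔{t,x,z}
  x↔{u,z}
  z↔{t,u,x}

N(u) = ["t", "x", "z"]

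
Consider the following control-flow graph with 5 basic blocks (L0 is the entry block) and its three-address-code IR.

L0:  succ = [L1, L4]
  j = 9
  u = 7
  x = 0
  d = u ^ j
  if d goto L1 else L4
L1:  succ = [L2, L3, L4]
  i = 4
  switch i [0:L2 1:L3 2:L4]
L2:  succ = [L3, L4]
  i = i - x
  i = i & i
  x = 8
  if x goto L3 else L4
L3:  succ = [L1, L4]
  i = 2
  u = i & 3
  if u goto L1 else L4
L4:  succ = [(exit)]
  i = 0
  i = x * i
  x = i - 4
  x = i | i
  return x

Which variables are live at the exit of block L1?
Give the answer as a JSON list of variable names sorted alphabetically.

def/use:
  L0 def {d,j,u,x} use ∅
  L1 def {i} use ∅
  L2 def {i,x} use {i,x}
  L3 def {i,u} use ∅
  L4 def {i,x} use {x}

Live sets:
  L0 li=∅ lo={x}
  L1 li={x} lo={i,x}
  L2 li={i,x} lo={x}
  L3 li={x} lo={x}
  L4 li={x} lo=∅

live-out(L1) = ["i", "x"]

Answer: ["i", "x"]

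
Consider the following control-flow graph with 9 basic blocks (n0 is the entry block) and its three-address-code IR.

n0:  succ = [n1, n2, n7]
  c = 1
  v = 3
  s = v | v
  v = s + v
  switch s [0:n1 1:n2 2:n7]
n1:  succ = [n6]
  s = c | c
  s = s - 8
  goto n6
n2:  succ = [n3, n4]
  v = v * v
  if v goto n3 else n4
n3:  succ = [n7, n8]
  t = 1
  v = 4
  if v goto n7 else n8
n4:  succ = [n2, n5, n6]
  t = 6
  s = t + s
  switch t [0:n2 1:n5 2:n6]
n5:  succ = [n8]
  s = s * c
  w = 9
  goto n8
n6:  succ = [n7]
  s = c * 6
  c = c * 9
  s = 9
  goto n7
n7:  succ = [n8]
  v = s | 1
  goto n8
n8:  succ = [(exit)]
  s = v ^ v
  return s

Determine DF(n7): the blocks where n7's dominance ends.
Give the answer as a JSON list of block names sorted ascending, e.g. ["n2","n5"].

idom tree: n1←n0 n2←n0 n3←n2 n4←n2 n5←n4 n6←n0 n7←n0 n8←n0
Dom∩ at merges:
  n2: preds {n0,n4}: {n0} ∩ {n0,n2,n4} = {n0}; idom=n0
  n6: preds {n1,n4}: {n0,n1} ∩ {n0,n2,n4} = {n0}; idom=n0
  n7: preds {n0,n3,n6}: {n0} ∩ {n0,n2,n3} ∩ {n0,n6} = {n0}; idom=n0
  n8: preds {n3,n5,n7}: {n0,n2,n3} ∩ {n0,n2,n4,n5} ∩ {n0,n7} = {n0}; idom=n0

DF derivation:
  join n2 pred n0: · stop@n0
  join n2 pred n4: n4→n2 stop@n0
  join n6 pred n1: n1 stop@n0
  join n6 pred n4: n4→n2 stop@n0
  join n7 pred n0: · stop@n0
  join n7 pred n3: n3→n2 stop@n0
  join n7 pred n6: n6 stop@n0
  join n8 pred n3: n3→n2 stop@n0
  join n8 pred n5: n5→n4→n2 stop@n0
  join n8 pred n7: n7 stop@n0
  DF(n0)=∅
  DF(n1)={n6}
  DF(n2)={n2,n6,n7,n8}
  DF(n3)={n7,n8}
  DF(n4)={n2,n6,n8}
  DF(n5)={n8}
  DF(n6)={n7}
  DF(n7)={n8}
  DF(n8)=∅

DF(n7) = ["n8"]

Answer: ["n8"]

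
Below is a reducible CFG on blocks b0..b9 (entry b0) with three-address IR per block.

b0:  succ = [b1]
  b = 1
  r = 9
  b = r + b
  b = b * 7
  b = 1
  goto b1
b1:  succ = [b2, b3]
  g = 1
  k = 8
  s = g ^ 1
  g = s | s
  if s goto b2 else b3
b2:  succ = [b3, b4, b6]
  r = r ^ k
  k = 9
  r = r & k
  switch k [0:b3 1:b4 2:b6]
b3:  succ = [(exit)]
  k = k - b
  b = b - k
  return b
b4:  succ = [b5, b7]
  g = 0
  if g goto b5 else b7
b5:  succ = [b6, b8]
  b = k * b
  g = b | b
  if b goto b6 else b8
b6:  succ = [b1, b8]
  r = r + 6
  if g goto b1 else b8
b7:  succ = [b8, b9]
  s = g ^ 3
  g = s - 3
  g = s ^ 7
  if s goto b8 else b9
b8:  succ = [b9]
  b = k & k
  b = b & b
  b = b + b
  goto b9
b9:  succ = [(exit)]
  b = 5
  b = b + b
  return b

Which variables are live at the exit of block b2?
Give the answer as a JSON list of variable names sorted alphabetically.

Answer: ["b", "g", "k", "r"]

Analysis:
Block summaries:
  b0: def={b,r} ue=∅
  b1: def={g,k,s} ue=∅
  b2: def={k,r} ue={k,r}
  b3: def={b,k} ue={b,k}
  b4: def={g} ue=∅
  b5: def={b,g} ue={b,k}
  b6: def={r} ue={g,r}
  b7: def={g,s} ue={g}
  b8: def={b} ue={k}
  b9: def={b} ue=∅

Liveness:
  b0 li=∅ lo={b,r}
  b1 li={b,r} lo={b,g,k,r}
  b2 li={b,g,k,r} lo={b,g,k,r}
  b3 li={b,k} lo=∅
  b4 li={b,k,r} lo={b,g,k,r}
  b5 li={b,k,r} lo={b,g,k,r}
  b6 li={b,g,k,r} lo={b,k,r}
  b7 li={g,k} lo={k}
  b8 li={k} lo=∅
  b9 li=∅ lo=∅

live-out(b2) = ["b", "g", "k", "r"]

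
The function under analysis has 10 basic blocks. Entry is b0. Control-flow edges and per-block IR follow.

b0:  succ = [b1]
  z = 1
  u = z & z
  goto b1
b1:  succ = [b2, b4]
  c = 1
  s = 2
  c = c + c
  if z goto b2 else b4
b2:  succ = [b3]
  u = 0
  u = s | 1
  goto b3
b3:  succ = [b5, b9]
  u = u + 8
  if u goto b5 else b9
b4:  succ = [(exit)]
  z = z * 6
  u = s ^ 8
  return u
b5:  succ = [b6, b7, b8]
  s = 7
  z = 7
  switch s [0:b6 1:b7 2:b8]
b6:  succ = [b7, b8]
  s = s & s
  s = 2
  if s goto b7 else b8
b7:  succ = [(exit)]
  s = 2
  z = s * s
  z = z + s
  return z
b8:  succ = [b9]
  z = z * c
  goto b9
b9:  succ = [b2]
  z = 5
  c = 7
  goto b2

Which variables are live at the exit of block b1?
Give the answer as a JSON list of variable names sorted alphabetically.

Answer: ["c", "s", "z"]

Working:
Block summaries:
  b0: def={u,z} ue=∅
  b1: def={c,s} ue={z}
  b2: def={u} ue={s}
  b3: def={u} ue={u}
  b4: def={u,z} ue={s,z}
  b5: def={s,z} ue=∅
  b6: def={s} ue={s}
  b7: def={s,z} ue=∅
  b8: def={z} ue={c,z}
  b9: def={c,z} ue=∅

Backward fixpoint:
  live b0: ∅→{z}
  live b1: {z}→{c,s,z}
  live b2: {c,s}→{c,s,u}
  live b3: {c,s,u}→{c,s}
  live b4: {s,z}→∅
  live b5: {c}→{c,s,z}
  live b6: {c,s,z}→{c,s,z}
  live b7: ∅→∅
  live b8: {c,s,z}→{s}
  live b9: {s}→{c,s}

live-out(b1) = ["c", "s", "z"]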